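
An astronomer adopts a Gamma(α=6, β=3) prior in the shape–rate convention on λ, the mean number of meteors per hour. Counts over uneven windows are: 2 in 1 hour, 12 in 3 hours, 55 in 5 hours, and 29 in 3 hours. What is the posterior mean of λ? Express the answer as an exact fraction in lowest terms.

104/15

Total count: 2 + 12 + 55 + 29 = 98.
Total exposure: 1 + 3 + 5 + 3 = 12 hours.
Gamma(α, β) with Poisson data over total exposure Σt gives posterior Gamma(α+Σx, β+Σt) = Gamma(104, 15).
Posterior mean = α'/β' = 104/15.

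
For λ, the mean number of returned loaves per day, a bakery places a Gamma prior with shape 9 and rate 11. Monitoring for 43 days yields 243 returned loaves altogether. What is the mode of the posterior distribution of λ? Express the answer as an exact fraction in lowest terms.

251/54

Total count 243 over total exposure 43 days.
Gamma(α, β) with Poisson data over total exposure Σt gives posterior Gamma(α+Σx, β+Σt) = Gamma(252, 54).
Posterior mode = (α'−1)/β' = 251/54.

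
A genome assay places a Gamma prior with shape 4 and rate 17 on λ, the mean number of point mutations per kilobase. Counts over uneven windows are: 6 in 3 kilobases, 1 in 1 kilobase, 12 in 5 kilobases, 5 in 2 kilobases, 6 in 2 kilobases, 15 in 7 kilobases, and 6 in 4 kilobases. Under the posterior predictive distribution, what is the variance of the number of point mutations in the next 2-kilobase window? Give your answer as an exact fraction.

Total count: 6 + 1 + 12 + 5 + 6 + 15 + 6 = 51.
Total exposure: 3 + 1 + 5 + 2 + 2 + 7 + 4 = 24 kilobases.
By Gamma–Poisson conjugacy, the posterior is Gamma(α + Σx, β + Σt) = Gamma(4 + 51, 17 + 24) = Gamma(55, 41).
The posterior predictive for a window of length T is Negative Binomial with variance T·α'·(β'+T)/β'² = 2·55·43/1681 = 4730/1681.

4730/1681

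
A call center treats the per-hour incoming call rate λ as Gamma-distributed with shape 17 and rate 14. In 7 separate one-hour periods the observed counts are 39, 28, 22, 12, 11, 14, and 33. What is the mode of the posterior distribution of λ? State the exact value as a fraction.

25/3

Total count: 39 + 28 + 22 + 12 + 11 + 14 + 33 = 159.
Total exposure: 7 hours.
By Gamma–Poisson conjugacy, the posterior is Gamma(α + Σx, β + Σt) = Gamma(17 + 159, 14 + 7) = Gamma(176, 21).
Posterior mode = (α'−1)/β' = 175/21 = 25/3.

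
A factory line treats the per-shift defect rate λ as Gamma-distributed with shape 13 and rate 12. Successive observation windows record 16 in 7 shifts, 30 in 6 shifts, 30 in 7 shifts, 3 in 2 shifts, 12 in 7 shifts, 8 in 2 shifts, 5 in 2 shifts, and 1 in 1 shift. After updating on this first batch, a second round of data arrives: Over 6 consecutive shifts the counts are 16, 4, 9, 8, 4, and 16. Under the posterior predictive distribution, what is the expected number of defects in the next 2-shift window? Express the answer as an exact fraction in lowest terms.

Total count: 16 + 30 + 30 + 3 + 12 + 8 + 5 + 1 = 105.
Total exposure: 7 + 6 + 7 + 2 + 7 + 2 + 2 + 1 = 34 shifts.
After the first batch: Gamma(13 + 105, 12 + 34) = Gamma(118, 46).
Total count: 16 + 4 + 9 + 8 + 4 + 16 = 57.
Total exposure: 6 shifts.
After the second batch: Gamma(118 + 57, 46 + 6) = Gamma(175, 52).
Predictive mean over a 2-shift window = T·E[λ|data] = 2·175/52 = 175/26.

175/26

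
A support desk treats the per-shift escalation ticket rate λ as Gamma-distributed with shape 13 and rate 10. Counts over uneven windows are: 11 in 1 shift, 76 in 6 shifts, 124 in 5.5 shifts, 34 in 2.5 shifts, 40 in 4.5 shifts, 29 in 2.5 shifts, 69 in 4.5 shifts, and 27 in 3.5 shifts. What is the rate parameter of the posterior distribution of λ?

Total count: 11 + 76 + 124 + 34 + 40 + 29 + 69 + 27 = 410.
Total exposure: 1 + 6 + 5.5 + 2.5 + 4.5 + 2.5 + 4.5 + 3.5 = 30 shifts.
The Gamma prior is conjugate for the Poisson rate, so λ | data ~ Gamma(13+410, 10+30) = Gamma(423, 40).

40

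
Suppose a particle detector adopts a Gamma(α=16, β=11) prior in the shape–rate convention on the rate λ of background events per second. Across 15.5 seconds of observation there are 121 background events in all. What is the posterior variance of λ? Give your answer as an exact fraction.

Total count 121 over total exposure 15.5 seconds.
The Gamma prior is conjugate for the Poisson rate, so λ | data ~ Gamma(16+121, 11+15.5) = Gamma(137, 53/2).
Posterior variance = α'/β'² = 137/(2809/4) = 548/2809.

548/2809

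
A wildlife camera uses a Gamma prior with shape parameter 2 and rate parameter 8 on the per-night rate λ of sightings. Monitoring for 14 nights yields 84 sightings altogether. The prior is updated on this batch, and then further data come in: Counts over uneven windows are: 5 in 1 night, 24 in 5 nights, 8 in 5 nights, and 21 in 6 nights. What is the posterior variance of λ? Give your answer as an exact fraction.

16/169

Total count 84 over total exposure 14 nights.
After the first batch: Gamma(2 + 84, 8 + 14) = Gamma(86, 22).
Total count: 5 + 24 + 8 + 21 = 58.
Total exposure: 1 + 5 + 5 + 6 = 17 nights.
After the second batch: Gamma(86 + 58, 22 + 17) = Gamma(144, 39).
Posterior variance = α'/β'² = 144/1521 = 16/169.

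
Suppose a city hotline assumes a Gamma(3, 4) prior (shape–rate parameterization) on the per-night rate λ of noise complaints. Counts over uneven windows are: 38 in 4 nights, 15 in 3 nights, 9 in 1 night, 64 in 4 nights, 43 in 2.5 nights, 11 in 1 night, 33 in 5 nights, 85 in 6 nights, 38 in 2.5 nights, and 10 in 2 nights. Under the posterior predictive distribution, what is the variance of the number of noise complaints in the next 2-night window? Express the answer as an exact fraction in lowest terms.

Total count: 38 + 15 + 9 + 64 + 43 + 11 + 33 + 85 + 38 + 10 = 346.
Total exposure: 4 + 3 + 1 + 4 + 2.5 + 1 + 5 + 6 + 2.5 + 2 = 31 nights.
Gamma(α, β) with Poisson data over total exposure Σt gives posterior Gamma(α+Σx, β+Σt) = Gamma(349, 35).
The posterior predictive for a window of length T is Negative Binomial with variance T·α'·(β'+T)/β'² = 2·349·37/1225 = 25826/1225.

25826/1225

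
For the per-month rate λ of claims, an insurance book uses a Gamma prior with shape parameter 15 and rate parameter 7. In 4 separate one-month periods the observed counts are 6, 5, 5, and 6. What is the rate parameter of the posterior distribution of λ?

Total count: 6 + 5 + 5 + 6 = 22.
Total exposure: 4 months.
The Gamma prior is conjugate for the Poisson rate, so λ | data ~ Gamma(15+22, 7+4) = Gamma(37, 11).

11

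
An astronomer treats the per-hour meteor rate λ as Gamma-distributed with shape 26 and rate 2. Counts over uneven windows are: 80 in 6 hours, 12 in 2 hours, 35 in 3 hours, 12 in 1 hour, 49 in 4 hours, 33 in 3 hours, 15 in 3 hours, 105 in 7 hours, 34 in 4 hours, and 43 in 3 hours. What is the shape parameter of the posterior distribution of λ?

444

Total count: 80 + 12 + 35 + 12 + 49 + 33 + 15 + 105 + 34 + 43 = 418.
Total exposure: 6 + 2 + 3 + 1 + 4 + 3 + 3 + 7 + 4 + 3 = 36 hours.
The Gamma prior is conjugate for the Poisson rate, so λ | data ~ Gamma(26+418, 2+36) = Gamma(444, 38).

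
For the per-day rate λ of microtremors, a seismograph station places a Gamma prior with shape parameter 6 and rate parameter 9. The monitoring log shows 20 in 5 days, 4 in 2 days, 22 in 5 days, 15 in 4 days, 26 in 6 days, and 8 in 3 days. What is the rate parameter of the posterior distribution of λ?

34

Total count: 20 + 4 + 22 + 15 + 26 + 8 = 95.
Total exposure: 5 + 2 + 5 + 4 + 6 + 3 = 25 days.
Conjugate update: add total count to the shape and total exposure to the rate, giving Gamma(101, 34).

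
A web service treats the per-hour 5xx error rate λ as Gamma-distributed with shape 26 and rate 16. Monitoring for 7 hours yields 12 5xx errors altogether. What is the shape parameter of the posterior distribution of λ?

38

Total count 12 over total exposure 7 hours.
Gamma(α, β) with Poisson data over total exposure Σt gives posterior Gamma(α+Σx, β+Σt) = Gamma(38, 23).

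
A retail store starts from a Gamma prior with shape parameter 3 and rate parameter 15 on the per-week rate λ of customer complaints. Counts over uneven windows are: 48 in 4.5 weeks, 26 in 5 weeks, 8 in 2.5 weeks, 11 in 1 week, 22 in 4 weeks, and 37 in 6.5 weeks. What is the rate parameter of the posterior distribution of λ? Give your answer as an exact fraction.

77/2

Total count: 48 + 26 + 8 + 11 + 22 + 37 = 152.
Total exposure: 4.5 + 5 + 2.5 + 1 + 4 + 6.5 = 23.5 weeks.
Posterior: α' = 3 + 152 = 155, β' = 15 + 23.5 = 77/2.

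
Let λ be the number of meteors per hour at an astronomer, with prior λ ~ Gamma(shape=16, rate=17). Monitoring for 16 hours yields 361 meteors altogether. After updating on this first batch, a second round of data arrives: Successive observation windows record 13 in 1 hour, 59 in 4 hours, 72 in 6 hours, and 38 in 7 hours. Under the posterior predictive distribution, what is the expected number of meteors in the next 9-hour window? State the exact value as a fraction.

1677/17

Total count 361 over total exposure 16 hours.
After the first batch: Gamma(16 + 361, 17 + 16) = Gamma(377, 33).
Total count: 13 + 59 + 72 + 38 = 182.
Total exposure: 1 + 4 + 6 + 7 = 18 hours.
After the second batch: Gamma(377 + 182, 33 + 18) = Gamma(559, 51).
Predictive mean over a 9-hour window = T·E[λ|data] = 9·559/51 = 1677/17.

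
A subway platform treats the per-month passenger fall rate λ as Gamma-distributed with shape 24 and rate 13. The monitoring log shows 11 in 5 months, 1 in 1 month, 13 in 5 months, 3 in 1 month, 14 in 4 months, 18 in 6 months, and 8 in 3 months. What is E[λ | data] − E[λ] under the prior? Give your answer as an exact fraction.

142/247

Total count: 11 + 1 + 13 + 3 + 14 + 18 + 8 = 68.
Total exposure: 5 + 1 + 5 + 1 + 4 + 6 + 3 = 25 months.
By Gamma–Poisson conjugacy, the posterior is Gamma(α + Σx, β + Σt) = Gamma(24 + 68, 13 + 25) = Gamma(92, 38).
Posterior mean = 92/38 = 46/19; prior mean = 24/13 = 24/13. Difference = 46/19 − 24/13 = 142/247.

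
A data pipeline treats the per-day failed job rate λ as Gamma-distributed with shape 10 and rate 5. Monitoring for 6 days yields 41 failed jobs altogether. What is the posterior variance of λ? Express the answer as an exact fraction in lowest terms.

51/121

Total count 41 over total exposure 6 days.
Gamma(α, β) with Poisson data over total exposure Σt gives posterior Gamma(α+Σx, β+Σt) = Gamma(51, 11).
Posterior variance = α'/β'² = 51/121.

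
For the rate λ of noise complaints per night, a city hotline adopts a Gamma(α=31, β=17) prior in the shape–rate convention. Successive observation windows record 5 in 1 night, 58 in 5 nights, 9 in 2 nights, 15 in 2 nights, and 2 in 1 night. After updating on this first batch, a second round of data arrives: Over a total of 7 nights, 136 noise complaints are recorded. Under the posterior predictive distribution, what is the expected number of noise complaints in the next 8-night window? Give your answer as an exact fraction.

Total count: 5 + 58 + 9 + 15 + 2 = 89.
Total exposure: 1 + 5 + 2 + 2 + 1 = 11 nights.
After the first batch: Gamma(31 + 89, 17 + 11) = Gamma(120, 28).
Total count 136 over total exposure 7 nights.
After the second batch: Gamma(120 + 136, 28 + 7) = Gamma(256, 35).
Predictive mean over an 8-night window = T·E[λ|data] = 8·256/35 = 2048/35.

2048/35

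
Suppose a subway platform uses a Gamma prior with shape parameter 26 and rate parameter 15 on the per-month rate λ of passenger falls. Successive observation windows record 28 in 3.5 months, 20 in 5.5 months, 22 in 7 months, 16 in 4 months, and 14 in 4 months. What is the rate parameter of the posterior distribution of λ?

39

Total count: 28 + 20 + 22 + 16 + 14 = 100.
Total exposure: 3.5 + 5.5 + 7 + 4 + 4 = 24 months.
Conjugate update: add total count to the shape and total exposure to the rate, giving Gamma(126, 39).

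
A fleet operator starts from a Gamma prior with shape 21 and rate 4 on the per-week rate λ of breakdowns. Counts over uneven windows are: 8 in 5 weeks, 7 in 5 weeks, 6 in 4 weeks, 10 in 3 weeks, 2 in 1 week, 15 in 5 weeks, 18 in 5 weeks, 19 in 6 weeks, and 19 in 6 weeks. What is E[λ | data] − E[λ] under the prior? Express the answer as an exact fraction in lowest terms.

Total count: 8 + 7 + 6 + 10 + 2 + 15 + 18 + 19 + 19 = 104.
Total exposure: 5 + 5 + 4 + 3 + 1 + 5 + 5 + 6 + 6 = 40 weeks.
Gamma(α, β) with Poisson data over total exposure Σt gives posterior Gamma(α+Σx, β+Σt) = Gamma(125, 44).
Posterior mean = 125/44 = 125/44; prior mean = 21/4 = 21/4. Difference = 125/44 − 21/4 = -53/22.

-53/22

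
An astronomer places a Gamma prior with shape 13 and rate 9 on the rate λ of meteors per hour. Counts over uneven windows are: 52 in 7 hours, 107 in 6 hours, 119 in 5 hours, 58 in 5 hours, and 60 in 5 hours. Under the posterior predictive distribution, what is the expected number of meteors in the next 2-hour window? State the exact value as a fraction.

818/37

Total count: 52 + 107 + 119 + 58 + 60 = 396.
Total exposure: 7 + 6 + 5 + 5 + 5 = 28 hours.
Gamma(α, β) with Poisson data over total exposure Σt gives posterior Gamma(α+Σx, β+Σt) = Gamma(409, 37).
Predictive mean over a 2-hour window = T·E[λ|data] = 2·409/37 = 818/37.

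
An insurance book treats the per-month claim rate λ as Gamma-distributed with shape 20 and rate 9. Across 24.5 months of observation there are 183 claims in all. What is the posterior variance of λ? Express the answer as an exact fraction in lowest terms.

812/4489

Total count 183 over total exposure 24.5 months.
By Gamma–Poisson conjugacy, the posterior is Gamma(α + Σx, β + Σt) = Gamma(20 + 183, 9 + 24.5) = Gamma(203, 67/2).
Posterior variance = α'/β'² = 203/(4489/4) = 812/4489.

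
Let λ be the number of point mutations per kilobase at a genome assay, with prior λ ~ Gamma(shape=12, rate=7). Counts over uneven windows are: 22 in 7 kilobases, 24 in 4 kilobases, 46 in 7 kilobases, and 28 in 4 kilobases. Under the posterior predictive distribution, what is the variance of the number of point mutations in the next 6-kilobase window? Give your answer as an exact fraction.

27720/841

Total count: 22 + 24 + 46 + 28 = 120.
Total exposure: 7 + 4 + 7 + 4 = 22 kilobases.
Posterior: α' = 12 + 120 = 132, β' = 7 + 22 = 29.
The posterior predictive for a window of length T is Negative Binomial with variance T·α'·(β'+T)/β'² = 6·132·35/841 = 27720/841.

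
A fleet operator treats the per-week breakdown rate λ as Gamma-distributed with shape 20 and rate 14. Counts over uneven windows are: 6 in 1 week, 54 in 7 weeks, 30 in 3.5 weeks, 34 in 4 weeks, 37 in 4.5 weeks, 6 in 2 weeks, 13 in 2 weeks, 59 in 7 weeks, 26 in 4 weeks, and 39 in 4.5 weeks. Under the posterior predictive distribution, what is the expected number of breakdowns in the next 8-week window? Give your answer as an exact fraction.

5184/107

Total count: 6 + 54 + 30 + 34 + 37 + 6 + 13 + 59 + 26 + 39 = 304.
Total exposure: 1 + 7 + 3.5 + 4 + 4.5 + 2 + 2 + 7 + 4 + 4.5 = 39.5 weeks.
By Gamma–Poisson conjugacy, the posterior is Gamma(α + Σx, β + Σt) = Gamma(20 + 304, 14 + 39.5) = Gamma(324, 107/2).
Predictive mean over an 8-week window = T·E[λ|data] = 8·324/(107/2) = 5184/107.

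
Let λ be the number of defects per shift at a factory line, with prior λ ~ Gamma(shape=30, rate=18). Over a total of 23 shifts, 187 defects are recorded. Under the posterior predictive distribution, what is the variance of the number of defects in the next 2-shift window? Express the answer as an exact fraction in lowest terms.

18662/1681

Total count 187 over total exposure 23 shifts.
Conjugate update: add total count to the shape and total exposure to the rate, giving Gamma(217, 41).
The posterior predictive for a window of length T is Negative Binomial with variance T·α'·(β'+T)/β'² = 2·217·43/1681 = 18662/1681.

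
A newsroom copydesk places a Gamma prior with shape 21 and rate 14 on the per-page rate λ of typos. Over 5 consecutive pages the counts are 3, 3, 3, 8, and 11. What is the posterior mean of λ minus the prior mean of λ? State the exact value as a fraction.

41/38

Total count: 3 + 3 + 3 + 8 + 11 = 28.
Total exposure: 5 pages.
By Gamma–Poisson conjugacy, the posterior is Gamma(α + Σx, β + Σt) = Gamma(21 + 28, 14 + 5) = Gamma(49, 19).
Posterior mean = 49/19 = 49/19; prior mean = 21/14 = 3/2. Difference = 49/19 − 3/2 = 41/38.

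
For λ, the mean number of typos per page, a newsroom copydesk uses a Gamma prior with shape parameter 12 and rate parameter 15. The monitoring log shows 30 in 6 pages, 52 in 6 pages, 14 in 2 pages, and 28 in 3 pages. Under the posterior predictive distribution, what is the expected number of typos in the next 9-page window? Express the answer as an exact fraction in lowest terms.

153/4

Total count: 30 + 52 + 14 + 28 = 124.
Total exposure: 6 + 6 + 2 + 3 = 17 pages.
Gamma(α, β) with Poisson data over total exposure Σt gives posterior Gamma(α+Σx, β+Σt) = Gamma(136, 32).
Predictive mean over a 9-page window = T·E[λ|data] = 9·136/32 = 153/4.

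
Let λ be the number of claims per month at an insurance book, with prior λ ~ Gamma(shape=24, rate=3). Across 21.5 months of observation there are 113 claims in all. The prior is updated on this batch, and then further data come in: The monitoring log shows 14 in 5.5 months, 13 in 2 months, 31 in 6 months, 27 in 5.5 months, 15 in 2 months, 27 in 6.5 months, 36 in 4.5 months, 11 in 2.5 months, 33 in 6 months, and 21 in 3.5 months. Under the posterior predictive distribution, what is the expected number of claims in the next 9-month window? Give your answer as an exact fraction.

Total count 113 over total exposure 21.5 months.
After the first batch: Gamma(24 + 113, 3 + 21.5) = Gamma(137, 49/2).
Total count: 14 + 13 + 31 + 27 + 15 + 27 + 36 + 11 + 33 + 21 = 228.
Total exposure: 5.5 + 2 + 6 + 5.5 + 2 + 6.5 + 4.5 + 2.5 + 6 + 3.5 = 44 months.
After the second batch: Gamma(137 + 228, 49/2 + 44) = Gamma(365, 137/2).
Predictive mean over a 9-month window = T·E[λ|data] = 9·365/(137/2) = 6570/137.

6570/137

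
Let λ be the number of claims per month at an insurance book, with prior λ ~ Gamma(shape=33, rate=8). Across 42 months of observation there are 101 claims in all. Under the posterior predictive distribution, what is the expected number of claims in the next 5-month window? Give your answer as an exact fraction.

Total count 101 over total exposure 42 months.
The Gamma prior is conjugate for the Poisson rate, so λ | data ~ Gamma(33+101, 8+42) = Gamma(134, 50).
Predictive mean over a 5-month window = T·E[λ|data] = 5·134/50 = 67/5.

67/5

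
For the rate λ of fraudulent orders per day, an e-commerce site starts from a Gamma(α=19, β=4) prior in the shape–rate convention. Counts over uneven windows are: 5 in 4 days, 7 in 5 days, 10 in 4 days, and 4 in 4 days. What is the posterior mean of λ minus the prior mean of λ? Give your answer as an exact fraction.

-73/28

Total count: 5 + 7 + 10 + 4 = 26.
Total exposure: 4 + 5 + 4 + 4 = 17 days.
Conjugate update: add total count to the shape and total exposure to the rate, giving Gamma(45, 21).
Posterior mean = 45/21 = 15/7; prior mean = 19/4 = 19/4. Difference = 15/7 − 19/4 = -73/28.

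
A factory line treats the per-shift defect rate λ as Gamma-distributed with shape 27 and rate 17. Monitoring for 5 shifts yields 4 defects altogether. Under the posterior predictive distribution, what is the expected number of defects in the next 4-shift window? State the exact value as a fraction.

Total count 4 over total exposure 5 shifts.
By Gamma–Poisson conjugacy, the posterior is Gamma(α + Σx, β + Σt) = Gamma(27 + 4, 17 + 5) = Gamma(31, 22).
Predictive mean over a 4-shift window = T·E[λ|data] = 4·31/22 = 62/11.

62/11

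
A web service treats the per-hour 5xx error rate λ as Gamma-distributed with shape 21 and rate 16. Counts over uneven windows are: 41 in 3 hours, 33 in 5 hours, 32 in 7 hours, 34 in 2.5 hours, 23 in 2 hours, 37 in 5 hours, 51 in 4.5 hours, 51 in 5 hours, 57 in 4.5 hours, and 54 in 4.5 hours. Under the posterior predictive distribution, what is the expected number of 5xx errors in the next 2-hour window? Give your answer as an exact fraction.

868/59

Total count: 41 + 33 + 32 + 34 + 23 + 37 + 51 + 51 + 57 + 54 = 413.
Total exposure: 3 + 5 + 7 + 2.5 + 2 + 5 + 4.5 + 5 + 4.5 + 4.5 = 43 hours.
Posterior: α' = 21 + 413 = 434, β' = 16 + 43 = 59.
Predictive mean over a 2-hour window = T·E[λ|data] = 2·434/59 = 868/59.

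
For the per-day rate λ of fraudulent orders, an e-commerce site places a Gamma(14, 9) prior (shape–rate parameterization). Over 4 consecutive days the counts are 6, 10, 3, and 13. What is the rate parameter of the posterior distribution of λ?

Total count: 6 + 10 + 3 + 13 = 32.
Total exposure: 4 days.
Gamma(α, β) with Poisson data over total exposure Σt gives posterior Gamma(α+Σx, β+Σt) = Gamma(46, 13).

13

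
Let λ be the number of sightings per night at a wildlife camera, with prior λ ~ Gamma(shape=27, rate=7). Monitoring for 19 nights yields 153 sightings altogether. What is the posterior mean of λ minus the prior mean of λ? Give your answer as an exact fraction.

279/91

Total count 153 over total exposure 19 nights.
Gamma(α, β) with Poisson data over total exposure Σt gives posterior Gamma(α+Σx, β+Σt) = Gamma(180, 26).
Posterior mean = 180/26 = 90/13; prior mean = 27/7 = 27/7. Difference = 90/13 − 27/7 = 279/91.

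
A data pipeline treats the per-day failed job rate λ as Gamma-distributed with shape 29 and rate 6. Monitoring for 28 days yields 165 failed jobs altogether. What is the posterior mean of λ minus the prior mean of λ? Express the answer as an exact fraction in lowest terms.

Total count 165 over total exposure 28 days.
Gamma(α, β) with Poisson data over total exposure Σt gives posterior Gamma(α+Σx, β+Σt) = Gamma(194, 34).
Posterior mean = 194/34 = 97/17; prior mean = 29/6 = 29/6. Difference = 97/17 − 29/6 = 89/102.

89/102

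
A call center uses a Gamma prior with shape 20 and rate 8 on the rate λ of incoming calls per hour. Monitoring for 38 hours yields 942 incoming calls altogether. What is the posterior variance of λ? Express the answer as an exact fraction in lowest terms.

Total count 942 over total exposure 38 hours.
Gamma(α, β) with Poisson data over total exposure Σt gives posterior Gamma(α+Σx, β+Σt) = Gamma(962, 46).
Posterior variance = α'/β'² = 962/2116 = 481/1058.

481/1058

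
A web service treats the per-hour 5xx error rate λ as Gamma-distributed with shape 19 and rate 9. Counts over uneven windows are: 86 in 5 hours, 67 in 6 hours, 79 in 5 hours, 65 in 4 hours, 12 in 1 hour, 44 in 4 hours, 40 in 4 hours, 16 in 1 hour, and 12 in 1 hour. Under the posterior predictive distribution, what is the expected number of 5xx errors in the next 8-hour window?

Total count: 86 + 67 + 79 + 65 + 12 + 44 + 40 + 16 + 12 = 421.
Total exposure: 5 + 6 + 5 + 4 + 1 + 4 + 4 + 1 + 1 = 31 hours.
By Gamma–Poisson conjugacy, the posterior is Gamma(α + Σx, β + Σt) = Gamma(19 + 421, 9 + 31) = Gamma(440, 40).
Predictive mean over an 8-hour window = T·E[λ|data] = 8·440/40 = 88.

88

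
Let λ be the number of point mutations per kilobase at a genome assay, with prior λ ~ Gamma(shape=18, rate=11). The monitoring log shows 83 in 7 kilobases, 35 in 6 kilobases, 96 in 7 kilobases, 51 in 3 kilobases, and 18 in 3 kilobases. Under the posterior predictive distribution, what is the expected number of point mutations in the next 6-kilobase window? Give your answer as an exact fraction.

1806/37

Total count: 83 + 35 + 96 + 51 + 18 = 283.
Total exposure: 7 + 6 + 7 + 3 + 3 = 26 kilobases.
By Gamma–Poisson conjugacy, the posterior is Gamma(α + Σx, β + Σt) = Gamma(18 + 283, 11 + 26) = Gamma(301, 37).
Predictive mean over a 6-kilobase window = T·E[λ|data] = 6·301/37 = 1806/37.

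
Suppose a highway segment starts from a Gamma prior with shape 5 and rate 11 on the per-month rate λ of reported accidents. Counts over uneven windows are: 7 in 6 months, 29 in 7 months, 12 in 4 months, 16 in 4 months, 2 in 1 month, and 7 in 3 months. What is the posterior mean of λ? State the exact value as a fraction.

Total count: 7 + 29 + 12 + 16 + 2 + 7 = 73.
Total exposure: 6 + 7 + 4 + 4 + 1 + 3 = 25 months.
The Gamma prior is conjugate for the Poisson rate, so λ | data ~ Gamma(5+73, 11+25) = Gamma(78, 36).
Posterior mean = α'/β' = 78/36 = 13/6.

13/6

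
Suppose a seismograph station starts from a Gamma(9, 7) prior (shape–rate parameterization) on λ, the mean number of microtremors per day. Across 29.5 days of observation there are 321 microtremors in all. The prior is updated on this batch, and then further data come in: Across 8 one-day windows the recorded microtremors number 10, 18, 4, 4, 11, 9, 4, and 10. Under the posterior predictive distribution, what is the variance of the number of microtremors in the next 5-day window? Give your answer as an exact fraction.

Total count 321 over total exposure 29.5 days.
After the first batch: Gamma(9 + 321, 7 + 29.5) = Gamma(330, 73/2).
Total count: 10 + 18 + 4 + 4 + 11 + 9 + 4 + 10 = 70.
Total exposure: 8 days.
After the second batch: Gamma(330 + 70, 73/2 + 8) = Gamma(400, 89/2).
The posterior predictive for a window of length T is Negative Binomial with variance T·α'·(β'+T)/β'² = 5·400·(99/2)/(7921/4) = 396000/7921.

396000/7921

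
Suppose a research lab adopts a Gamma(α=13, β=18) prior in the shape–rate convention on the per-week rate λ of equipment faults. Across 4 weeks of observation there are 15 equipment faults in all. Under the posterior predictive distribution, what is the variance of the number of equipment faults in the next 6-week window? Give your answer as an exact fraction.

Total count 15 over total exposure 4 weeks.
Gamma(α, β) with Poisson data over total exposure Σt gives posterior Gamma(α+Σx, β+Σt) = Gamma(28, 22).
The posterior predictive for a window of length T is Negative Binomial with variance T·α'·(β'+T)/β'² = 6·28·28/484 = 1176/121.

1176/121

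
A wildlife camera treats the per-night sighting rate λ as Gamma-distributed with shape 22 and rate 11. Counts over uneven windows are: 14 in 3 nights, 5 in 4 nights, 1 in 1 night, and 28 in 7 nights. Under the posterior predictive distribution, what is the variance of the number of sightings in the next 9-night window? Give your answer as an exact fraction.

11025/338

Total count: 14 + 5 + 1 + 28 = 48.
Total exposure: 3 + 4 + 1 + 7 = 15 nights.
By Gamma–Poisson conjugacy, the posterior is Gamma(α + Σx, β + Σt) = Gamma(22 + 48, 11 + 15) = Gamma(70, 26).
The posterior predictive for a window of length T is Negative Binomial with variance T·α'·(β'+T)/β'² = 9·70·35/676 = 11025/338.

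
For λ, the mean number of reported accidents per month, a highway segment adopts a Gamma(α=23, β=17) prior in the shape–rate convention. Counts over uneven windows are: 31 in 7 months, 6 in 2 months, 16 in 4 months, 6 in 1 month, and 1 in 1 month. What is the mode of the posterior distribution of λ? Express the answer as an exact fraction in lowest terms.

Total count: 31 + 6 + 16 + 6 + 1 = 60.
Total exposure: 7 + 2 + 4 + 1 + 1 = 15 months.
Posterior: α' = 23 + 60 = 83, β' = 17 + 15 = 32.
Posterior mode = (α'−1)/β' = 82/32 = 41/16.

41/16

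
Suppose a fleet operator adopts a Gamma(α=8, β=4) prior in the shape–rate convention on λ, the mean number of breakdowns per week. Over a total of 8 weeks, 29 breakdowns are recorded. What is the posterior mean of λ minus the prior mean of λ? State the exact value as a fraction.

13/12

Total count 29 over total exposure 8 weeks.
Conjugate update: add total count to the shape and total exposure to the rate, giving Gamma(37, 12).
Posterior mean = 37/12 = 37/12; prior mean = 8/4 = 2. Difference = 37/12 − 2 = 13/12.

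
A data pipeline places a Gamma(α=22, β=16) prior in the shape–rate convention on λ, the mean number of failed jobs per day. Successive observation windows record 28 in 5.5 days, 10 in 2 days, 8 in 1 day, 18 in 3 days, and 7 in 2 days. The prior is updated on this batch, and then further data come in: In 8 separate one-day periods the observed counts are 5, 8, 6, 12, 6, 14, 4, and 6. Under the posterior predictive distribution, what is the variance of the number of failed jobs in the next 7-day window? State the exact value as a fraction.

Total count: 28 + 10 + 8 + 18 + 7 = 71.
Total exposure: 5.5 + 2 + 1 + 3 + 2 = 13.5 days.
After the first batch: Gamma(22 + 71, 16 + 13.5) = Gamma(93, 59/2).
Total count: 5 + 8 + 6 + 12 + 6 + 14 + 4 + 6 = 61.
Total exposure: 8 days.
After the second batch: Gamma(93 + 61, 59/2 + 8) = Gamma(154, 75/2).
The posterior predictive for a window of length T is Negative Binomial with variance T·α'·(β'+T)/β'² = 7·154·(89/2)/(5625/4) = 191884/5625.

191884/5625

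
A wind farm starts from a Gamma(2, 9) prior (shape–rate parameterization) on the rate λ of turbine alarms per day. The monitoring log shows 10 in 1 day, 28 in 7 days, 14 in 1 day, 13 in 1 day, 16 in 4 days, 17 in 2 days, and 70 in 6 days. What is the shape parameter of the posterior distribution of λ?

170

Total count: 10 + 28 + 14 + 13 + 16 + 17 + 70 = 168.
Total exposure: 1 + 7 + 1 + 1 + 4 + 2 + 6 = 22 days.
Posterior: α' = 2 + 168 = 170, β' = 9 + 22 = 31.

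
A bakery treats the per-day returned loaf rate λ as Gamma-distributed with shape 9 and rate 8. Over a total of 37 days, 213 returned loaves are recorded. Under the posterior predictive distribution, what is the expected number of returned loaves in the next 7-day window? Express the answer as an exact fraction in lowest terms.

518/15

Total count 213 over total exposure 37 days.
The Gamma prior is conjugate for the Poisson rate, so λ | data ~ Gamma(9+213, 8+37) = Gamma(222, 45).
Predictive mean over a 7-day window = T·E[λ|data] = 7·222/45 = 518/15.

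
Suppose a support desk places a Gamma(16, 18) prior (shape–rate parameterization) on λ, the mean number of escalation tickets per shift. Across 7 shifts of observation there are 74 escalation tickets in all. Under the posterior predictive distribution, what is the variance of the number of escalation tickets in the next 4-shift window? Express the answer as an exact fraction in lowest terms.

2088/125

Total count 74 over total exposure 7 shifts.
The Gamma prior is conjugate for the Poisson rate, so λ | data ~ Gamma(16+74, 18+7) = Gamma(90, 25).
The posterior predictive for a window of length T is Negative Binomial with variance T·α'·(β'+T)/β'² = 4·90·29/625 = 2088/125.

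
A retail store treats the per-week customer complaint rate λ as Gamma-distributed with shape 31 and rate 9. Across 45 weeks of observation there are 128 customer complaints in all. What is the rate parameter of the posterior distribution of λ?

Total count 128 over total exposure 45 weeks.
Gamma(α, β) with Poisson data over total exposure Σt gives posterior Gamma(α+Σx, β+Σt) = Gamma(159, 54).

54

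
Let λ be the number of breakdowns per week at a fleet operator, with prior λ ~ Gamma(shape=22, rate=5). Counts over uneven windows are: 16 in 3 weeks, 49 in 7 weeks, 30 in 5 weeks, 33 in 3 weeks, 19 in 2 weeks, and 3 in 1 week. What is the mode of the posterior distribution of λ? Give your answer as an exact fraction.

Total count: 16 + 49 + 30 + 33 + 19 + 3 = 150.
Total exposure: 3 + 7 + 5 + 3 + 2 + 1 = 21 weeks.
Posterior: α' = 22 + 150 = 172, β' = 5 + 21 = 26.
Posterior mode = (α'−1)/β' = 171/26.

171/26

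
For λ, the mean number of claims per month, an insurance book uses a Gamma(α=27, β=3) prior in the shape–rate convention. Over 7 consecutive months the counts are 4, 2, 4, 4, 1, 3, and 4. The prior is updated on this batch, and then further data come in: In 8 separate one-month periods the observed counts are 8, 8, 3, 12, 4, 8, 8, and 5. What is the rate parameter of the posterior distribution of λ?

Total count: 4 + 2 + 4 + 4 + 1 + 3 + 4 = 22.
Total exposure: 7 months.
After the first batch: Gamma(27 + 22, 3 + 7) = Gamma(49, 10).
Total count: 8 + 8 + 3 + 12 + 4 + 8 + 8 + 5 = 56.
Total exposure: 8 months.
After the second batch: Gamma(49 + 56, 10 + 8) = Gamma(105, 18).

18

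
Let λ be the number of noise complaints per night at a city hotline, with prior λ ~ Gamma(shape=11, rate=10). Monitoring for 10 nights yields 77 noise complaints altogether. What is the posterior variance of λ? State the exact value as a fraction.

Total count 77 over total exposure 10 nights.
Conjugate update: add total count to the shape and total exposure to the rate, giving Gamma(88, 20).
Posterior variance = α'/β'² = 88/400 = 11/50.

11/50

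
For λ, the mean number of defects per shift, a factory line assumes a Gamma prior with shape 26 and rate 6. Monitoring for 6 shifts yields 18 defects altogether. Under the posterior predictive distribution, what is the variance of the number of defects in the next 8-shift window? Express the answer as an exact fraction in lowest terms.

440/9

Total count 18 over total exposure 6 shifts.
Conjugate update: add total count to the shape and total exposure to the rate, giving Gamma(44, 12).
The posterior predictive for a window of length T is Negative Binomial with variance T·α'·(β'+T)/β'² = 8·44·20/144 = 440/9.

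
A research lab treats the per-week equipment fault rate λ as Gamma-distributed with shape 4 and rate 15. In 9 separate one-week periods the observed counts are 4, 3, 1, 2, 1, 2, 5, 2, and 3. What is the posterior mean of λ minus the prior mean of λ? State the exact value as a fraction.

Total count: 4 + 3 + 1 + 2 + 1 + 2 + 5 + 2 + 3 = 23.
Total exposure: 9 weeks.
The Gamma prior is conjugate for the Poisson rate, so λ | data ~ Gamma(4+23, 15+9) = Gamma(27, 24).
Posterior mean = 27/24 = 9/8; prior mean = 4/15 = 4/15. Difference = 9/8 − 4/15 = 103/120.

103/120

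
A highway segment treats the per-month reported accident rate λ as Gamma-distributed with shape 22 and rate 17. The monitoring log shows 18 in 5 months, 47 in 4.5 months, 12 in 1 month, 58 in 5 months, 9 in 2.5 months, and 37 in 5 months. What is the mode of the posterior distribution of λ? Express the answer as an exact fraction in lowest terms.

Total count: 18 + 47 + 12 + 58 + 9 + 37 = 181.
Total exposure: 5 + 4.5 + 1 + 5 + 2.5 + 5 = 23 months.
Conjugate update: add total count to the shape and total exposure to the rate, giving Gamma(203, 40).
Posterior mode = (α'−1)/β' = 202/40 = 101/20.

101/20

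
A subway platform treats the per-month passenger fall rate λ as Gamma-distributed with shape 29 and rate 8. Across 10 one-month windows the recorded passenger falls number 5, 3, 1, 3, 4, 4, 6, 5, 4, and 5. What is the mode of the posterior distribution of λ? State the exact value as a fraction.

34/9

Total count: 5 + 3 + 1 + 3 + 4 + 4 + 6 + 5 + 4 + 5 = 40.
Total exposure: 10 months.
Posterior: α' = 29 + 40 = 69, β' = 8 + 10 = 18.
Posterior mode = (α'−1)/β' = 68/18 = 34/9.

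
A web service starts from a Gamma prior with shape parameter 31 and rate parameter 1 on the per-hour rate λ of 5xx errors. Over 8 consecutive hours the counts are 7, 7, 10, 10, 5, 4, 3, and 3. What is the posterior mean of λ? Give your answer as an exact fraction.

Total count: 7 + 7 + 10 + 10 + 5 + 4 + 3 + 3 = 49.
Total exposure: 8 hours.
By Gamma–Poisson conjugacy, the posterior is Gamma(α + Σx, β + Σt) = Gamma(31 + 49, 1 + 8) = Gamma(80, 9).
Posterior mean = α'/β' = 80/9.

80/9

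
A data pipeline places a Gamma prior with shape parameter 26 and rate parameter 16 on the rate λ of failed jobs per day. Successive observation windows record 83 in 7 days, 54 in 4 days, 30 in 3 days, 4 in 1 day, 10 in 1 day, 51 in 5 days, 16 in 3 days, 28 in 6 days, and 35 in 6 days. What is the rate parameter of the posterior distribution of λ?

Total count: 83 + 54 + 30 + 4 + 10 + 51 + 16 + 28 + 35 = 311.
Total exposure: 7 + 4 + 3 + 1 + 1 + 5 + 3 + 6 + 6 = 36 days.
Conjugate update: add total count to the shape and total exposure to the rate, giving Gamma(337, 52).

52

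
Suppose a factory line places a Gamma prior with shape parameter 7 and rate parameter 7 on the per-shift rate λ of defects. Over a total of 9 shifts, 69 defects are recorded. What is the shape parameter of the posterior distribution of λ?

Total count 69 over total exposure 9 shifts.
By Gamma–Poisson conjugacy, the posterior is Gamma(α + Σx, β + Σt) = Gamma(7 + 69, 7 + 9) = Gamma(76, 16).

76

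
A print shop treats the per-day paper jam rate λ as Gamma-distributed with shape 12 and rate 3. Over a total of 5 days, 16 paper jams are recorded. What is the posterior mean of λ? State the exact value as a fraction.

Total count 16 over total exposure 5 days.
Gamma(α, β) with Poisson data over total exposure Σt gives posterior Gamma(α+Σx, β+Σt) = Gamma(28, 8).
Posterior mean = α'/β' = 28/8 = 7/2.

7/2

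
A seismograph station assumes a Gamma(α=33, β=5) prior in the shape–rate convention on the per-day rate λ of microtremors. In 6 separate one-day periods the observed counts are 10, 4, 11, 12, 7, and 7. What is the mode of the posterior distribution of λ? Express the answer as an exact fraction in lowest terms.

Total count: 10 + 4 + 11 + 12 + 7 + 7 = 51.
Total exposure: 6 days.
By Gamma–Poisson conjugacy, the posterior is Gamma(α + Σx, β + Σt) = Gamma(33 + 51, 5 + 6) = Gamma(84, 11).
Posterior mode = (α'−1)/β' = 83/11.

83/11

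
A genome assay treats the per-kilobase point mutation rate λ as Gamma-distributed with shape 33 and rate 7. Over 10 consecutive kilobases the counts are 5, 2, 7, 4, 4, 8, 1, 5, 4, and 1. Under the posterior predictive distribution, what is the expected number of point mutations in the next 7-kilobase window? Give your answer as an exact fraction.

518/17

Total count: 5 + 2 + 7 + 4 + 4 + 8 + 1 + 5 + 4 + 1 = 41.
Total exposure: 10 kilobases.
The Gamma prior is conjugate for the Poisson rate, so λ | data ~ Gamma(33+41, 7+10) = Gamma(74, 17).
Predictive mean over a 7-kilobase window = T·E[λ|data] = 7·74/17 = 518/17.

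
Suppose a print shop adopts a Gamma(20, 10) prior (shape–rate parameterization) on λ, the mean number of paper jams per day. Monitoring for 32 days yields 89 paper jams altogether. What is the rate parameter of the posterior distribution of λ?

Total count 89 over total exposure 32 days.
By Gamma–Poisson conjugacy, the posterior is Gamma(α + Σx, β + Σt) = Gamma(20 + 89, 10 + 32) = Gamma(109, 42).

42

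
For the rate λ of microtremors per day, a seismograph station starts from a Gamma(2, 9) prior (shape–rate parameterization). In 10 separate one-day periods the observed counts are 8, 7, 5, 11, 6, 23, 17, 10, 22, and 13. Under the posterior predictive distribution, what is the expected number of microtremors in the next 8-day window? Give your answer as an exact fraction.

992/19

Total count: 8 + 7 + 5 + 11 + 6 + 23 + 17 + 10 + 22 + 13 = 122.
Total exposure: 10 days.
Gamma(α, β) with Poisson data over total exposure Σt gives posterior Gamma(α+Σx, β+Σt) = Gamma(124, 19).
Predictive mean over an 8-day window = T·E[λ|data] = 8·124/19 = 992/19.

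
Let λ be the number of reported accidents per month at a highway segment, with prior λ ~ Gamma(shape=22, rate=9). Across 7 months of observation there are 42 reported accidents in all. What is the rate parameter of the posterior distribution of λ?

16

Total count 42 over total exposure 7 months.
Posterior: α' = 22 + 42 = 64, β' = 9 + 7 = 16.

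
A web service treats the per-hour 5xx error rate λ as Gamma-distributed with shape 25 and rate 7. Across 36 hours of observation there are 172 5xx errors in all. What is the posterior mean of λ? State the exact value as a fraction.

Total count 172 over total exposure 36 hours.
Posterior: α' = 25 + 172 = 197, β' = 7 + 36 = 43.
Posterior mean = α'/β' = 197/43.

197/43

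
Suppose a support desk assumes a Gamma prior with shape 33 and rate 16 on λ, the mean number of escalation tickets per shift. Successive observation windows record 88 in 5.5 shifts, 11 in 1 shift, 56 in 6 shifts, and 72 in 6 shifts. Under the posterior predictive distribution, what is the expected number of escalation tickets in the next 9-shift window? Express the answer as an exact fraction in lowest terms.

1560/23

Total count: 88 + 11 + 56 + 72 = 227.
Total exposure: 5.5 + 1 + 6 + 6 = 18.5 shifts.
Posterior: α' = 33 + 227 = 260, β' = 16 + 18.5 = 69/2.
Predictive mean over a 9-shift window = T·E[λ|data] = 9·260/(69/2) = 1560/23.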